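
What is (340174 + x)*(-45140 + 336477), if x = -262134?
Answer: 22735939480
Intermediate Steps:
(340174 + x)*(-45140 + 336477) = (340174 - 262134)*(-45140 + 336477) = 78040*291337 = 22735939480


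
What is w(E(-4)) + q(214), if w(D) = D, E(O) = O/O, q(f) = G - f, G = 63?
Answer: -150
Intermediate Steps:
q(f) = 63 - f
E(O) = 1
w(E(-4)) + q(214) = 1 + (63 - 1*214) = 1 + (63 - 214) = 1 - 151 = -150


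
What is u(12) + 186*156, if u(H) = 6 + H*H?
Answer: 29166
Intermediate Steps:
u(H) = 6 + H²
u(12) + 186*156 = (6 + 12²) + 186*156 = (6 + 144) + 29016 = 150 + 29016 = 29166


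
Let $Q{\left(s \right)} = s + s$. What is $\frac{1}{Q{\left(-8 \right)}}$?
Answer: $- \frac{1}{16} \approx -0.0625$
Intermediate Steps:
$Q{\left(s \right)} = 2 s$
$\frac{1}{Q{\left(-8 \right)}} = \frac{1}{2 \left(-8\right)} = \frac{1}{-16} = - \frac{1}{16}$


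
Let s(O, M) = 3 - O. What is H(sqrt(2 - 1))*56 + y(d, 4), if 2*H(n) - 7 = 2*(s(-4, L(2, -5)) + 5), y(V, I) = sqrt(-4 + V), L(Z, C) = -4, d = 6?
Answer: 868 + sqrt(2) ≈ 869.41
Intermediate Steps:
H(n) = 31/2 (H(n) = 7/2 + (2*((3 - 1*(-4)) + 5))/2 = 7/2 + (2*((3 + 4) + 5))/2 = 7/2 + (2*(7 + 5))/2 = 7/2 + (2*12)/2 = 7/2 + (1/2)*24 = 7/2 + 12 = 31/2)
H(sqrt(2 - 1))*56 + y(d, 4) = (31/2)*56 + sqrt(-4 + 6) = 868 + sqrt(2)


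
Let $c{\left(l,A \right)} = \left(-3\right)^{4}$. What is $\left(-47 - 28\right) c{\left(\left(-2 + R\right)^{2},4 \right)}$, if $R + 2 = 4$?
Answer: $-6075$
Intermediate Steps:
$R = 2$ ($R = -2 + 4 = 2$)
$c{\left(l,A \right)} = 81$
$\left(-47 - 28\right) c{\left(\left(-2 + R\right)^{2},4 \right)} = \left(-47 - 28\right) 81 = \left(-75\right) 81 = -6075$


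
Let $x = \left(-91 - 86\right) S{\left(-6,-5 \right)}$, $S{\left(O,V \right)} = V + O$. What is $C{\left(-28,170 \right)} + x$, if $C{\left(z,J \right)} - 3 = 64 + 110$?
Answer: $2124$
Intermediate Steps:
$S{\left(O,V \right)} = O + V$
$C{\left(z,J \right)} = 177$ ($C{\left(z,J \right)} = 3 + \left(64 + 110\right) = 3 + 174 = 177$)
$x = 1947$ ($x = \left(-91 - 86\right) \left(-6 - 5\right) = \left(-177\right) \left(-11\right) = 1947$)
$C{\left(-28,170 \right)} + x = 177 + 1947 = 2124$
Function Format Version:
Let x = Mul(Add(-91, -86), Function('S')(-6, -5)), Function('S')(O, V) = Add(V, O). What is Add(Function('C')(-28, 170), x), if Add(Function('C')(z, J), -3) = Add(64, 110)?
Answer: 2124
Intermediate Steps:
Function('S')(O, V) = Add(O, V)
Function('C')(z, J) = 177 (Function('C')(z, J) = Add(3, Add(64, 110)) = Add(3, 174) = 177)
x = 1947 (x = Mul(Add(-91, -86), Add(-6, -5)) = Mul(-177, -11) = 1947)
Add(Function('C')(-28, 170), x) = Add(177, 1947) = 2124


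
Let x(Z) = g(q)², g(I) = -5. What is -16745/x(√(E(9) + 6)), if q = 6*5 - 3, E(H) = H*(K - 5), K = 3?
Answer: -3349/5 ≈ -669.80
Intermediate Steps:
E(H) = -2*H (E(H) = H*(3 - 5) = H*(-2) = -2*H)
q = 27 (q = 30 - 3 = 27)
x(Z) = 25 (x(Z) = (-5)² = 25)
-16745/x(√(E(9) + 6)) = -16745/25 = -16745*1/25 = -3349/5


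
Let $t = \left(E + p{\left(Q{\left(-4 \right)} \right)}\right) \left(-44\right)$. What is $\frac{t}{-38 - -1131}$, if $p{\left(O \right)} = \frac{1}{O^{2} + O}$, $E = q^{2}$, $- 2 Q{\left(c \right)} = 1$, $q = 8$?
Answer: $- \frac{2640}{1093} \approx -2.4154$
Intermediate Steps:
$Q{\left(c \right)} = - \frac{1}{2}$ ($Q{\left(c \right)} = \left(- \frac{1}{2}\right) 1 = - \frac{1}{2}$)
$E = 64$ ($E = 8^{2} = 64$)
$p{\left(O \right)} = \frac{1}{O + O^{2}}$
$t = -2640$ ($t = \left(64 + \frac{1}{\left(- \frac{1}{2}\right) \left(1 - \frac{1}{2}\right)}\right) \left(-44\right) = \left(64 - 2 \frac{1}{\frac{1}{2}}\right) \left(-44\right) = \left(64 - 4\right) \left(-44\right) = 60 \left(-44\right) = -2640$)
$\frac{t}{-38 - -1131} = - \frac{2640}{-38 - -1131} = - \frac{2640}{-38 + 1131} = - \frac{2640}{1093}$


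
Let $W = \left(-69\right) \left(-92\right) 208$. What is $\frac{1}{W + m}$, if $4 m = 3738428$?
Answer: $\frac{1}{2254991} \approx 4.4346 \cdot 10^{-7}$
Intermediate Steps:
$m = 934607$ ($m = \frac{1}{4} \cdot 3738428 = 934607$)
$W = 1320384$ ($W = 6348 \cdot 208 = 1320384$)
$\frac{1}{W + m} = \frac{1}{1320384 + 934607} = \frac{1}{2254991}$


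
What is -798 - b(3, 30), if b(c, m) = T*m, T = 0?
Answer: -798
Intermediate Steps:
b(c, m) = 0 (b(c, m) = 0*m = 0)
-798 - b(3, 30) = -798 - 1*0 = -798 + 0 = -798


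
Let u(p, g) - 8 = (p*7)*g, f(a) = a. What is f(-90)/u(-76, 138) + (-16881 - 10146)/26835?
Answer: -330263811/328317280 ≈ -1.0059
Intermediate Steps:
u(p, g) = 8 + 7*g*p (u(p, g) = 8 + (p*7)*g = 8 + (7*p)*g = 8 + 7*g*p)
f(-90)/u(-76, 138) + (-16881 - 10146)/26835 = -90/(8 + 7*138*(-76)) + (-16881 - 10146)/26835 = -90/(8 - 73416) - 27027*1/26835 = -90/(-73408) - 9009/8945 = -90*(-1/73408) - 9009/8945 = 45/36704 - 9009/8945 = -330263811/328317280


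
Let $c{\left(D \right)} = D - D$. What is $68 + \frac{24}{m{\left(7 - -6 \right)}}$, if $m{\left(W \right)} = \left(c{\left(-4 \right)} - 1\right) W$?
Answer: $\frac{860}{13} \approx 66.154$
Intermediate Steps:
$c{\left(D \right)} = 0$
$m{\left(W \right)} = - W$ ($m{\left(W \right)} = \left(0 - 1\right) W = - W$)
$68 + \frac{24}{m{\left(7 - -6 \right)}} = 68 + \frac{24}{\left(-1\right) \left(7 - -6\right)} = 68 + \frac{24}{\left(-1\right) \left(7 + 6\right)} = 68 + \frac{24}{\left(-1\right) 13} = 68 + \frac{24}{-13} = 68 + 24 \left(- \frac{1}{13}\right) = 68 - \frac{24}{13} = \frac{860}{13}$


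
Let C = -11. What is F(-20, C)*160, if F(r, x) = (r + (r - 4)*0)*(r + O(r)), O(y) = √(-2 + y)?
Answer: 64000 - 3200*I*√22 ≈ 64000.0 - 15009.0*I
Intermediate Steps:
F(r, x) = r*(r + √(-2 + r)) (F(r, x) = (r + (r - 4)*0)*(r + √(-2 + r)) = (r + (-4 + r)*0)*(r + √(-2 + r)) = (r + 0)*(r + √(-2 + r)) = r*(r + √(-2 + r)))
F(-20, C)*160 = -20*(-20 + √(-2 - 20))*160 = -20*(-20 + √(-22))*160 = -20*(-20 + I*√22)*160 = (400 - 20*I*√22)*160 = 64000 - 3200*I*√22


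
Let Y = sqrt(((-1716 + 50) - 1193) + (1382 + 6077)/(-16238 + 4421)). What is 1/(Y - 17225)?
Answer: -203547825/3506145077887 - 21*I*sqrt(905494694)/3506145077887 ≈ -5.8055e-5 - 1.8023e-7*I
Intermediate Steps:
Y = 7*I*sqrt(905494694)/3939 (Y = sqrt((-1666 - 1193) + 7459/(-11817)) = sqrt(-2859 + 7459*(-1/11817)) = sqrt(-2859 - 7459/11817) = sqrt(-33792262/11817) = 7*I*sqrt(905494694)/3939 ≈ 53.476*I)
1/(Y - 17225) = 1/(7*I*sqrt(905494694)/3939 - 17225) = 1/(-17225 + 7*I*sqrt(905494694)/3939)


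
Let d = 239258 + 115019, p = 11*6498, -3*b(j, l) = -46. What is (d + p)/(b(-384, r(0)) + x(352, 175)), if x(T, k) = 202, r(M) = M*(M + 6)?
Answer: 1277265/652 ≈ 1959.0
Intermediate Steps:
r(M) = M*(6 + M)
b(j, l) = 46/3 (b(j, l) = -⅓*(-46) = 46/3)
p = 71478
d = 354277
(d + p)/(b(-384, r(0)) + x(352, 175)) = (354277 + 71478)/(46/3 + 202) = 425755/(652/3) = 425755*(3/652) = 1277265/652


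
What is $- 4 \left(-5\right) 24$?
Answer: $480$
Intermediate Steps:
$- 4 \left(-5\right) 24 = - \left(-20\right) 24 = \left(-1\right) \left(-480\right) = 480$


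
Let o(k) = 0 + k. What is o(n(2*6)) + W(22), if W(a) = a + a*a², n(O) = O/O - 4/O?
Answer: 32012/3 ≈ 10671.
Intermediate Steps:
n(O) = 1 - 4/O
W(a) = a + a³
o(k) = k
o(n(2*6)) + W(22) = (-4 + 2*6)/((2*6)) + (22 + 22³) = (-4 + 12)/12 + (22 + 10648) = (1/12)*8 + 10670 = ⅔ + 10670 = 32012/3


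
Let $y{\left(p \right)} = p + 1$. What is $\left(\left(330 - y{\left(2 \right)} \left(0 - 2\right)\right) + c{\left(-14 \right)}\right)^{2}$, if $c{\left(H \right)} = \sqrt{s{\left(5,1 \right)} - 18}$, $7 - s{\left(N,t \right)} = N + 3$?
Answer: $\left(336 + i \sqrt{19}\right)^{2} \approx 1.1288 \cdot 10^{5} + 2929.2 i$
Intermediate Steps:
$s{\left(N,t \right)} = 4 - N$ ($s{\left(N,t \right)} = 7 - \left(N + 3\right) = 7 - \left(3 + N\right) = 4 - N$)
$y{\left(p \right)} = 1 + p$
$c{\left(H \right)} = i \sqrt{19}$ ($c{\left(H \right)} = \sqrt{\left(4 - 5\right) - 18} = \sqrt{-1 - 18} = \sqrt{-19} = i \sqrt{19}$)
$\left(\left(330 - y{\left(2 \right)} \left(0 - 2\right)\right) + c{\left(-14 \right)}\right)^{2} = \left(\left(330 - \left(1 + 2\right) \left(0 - 2\right)\right) + i \sqrt{19}\right)^{2} = \left(\left(330 - 3 \left(-2\right)\right) + i \sqrt{19}\right)^{2} = \left(\left(330 - -6\right) + i \sqrt{19}\right)^{2} = \left(\left(330 + 6\right) + i \sqrt{19}\right)^{2} = \left(336 + i \sqrt{19}\right)^{2}$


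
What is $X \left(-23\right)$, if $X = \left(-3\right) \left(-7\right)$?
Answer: $-483$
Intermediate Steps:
$X = 21$
$X \left(-23\right) = 21 \left(-23\right) = -483$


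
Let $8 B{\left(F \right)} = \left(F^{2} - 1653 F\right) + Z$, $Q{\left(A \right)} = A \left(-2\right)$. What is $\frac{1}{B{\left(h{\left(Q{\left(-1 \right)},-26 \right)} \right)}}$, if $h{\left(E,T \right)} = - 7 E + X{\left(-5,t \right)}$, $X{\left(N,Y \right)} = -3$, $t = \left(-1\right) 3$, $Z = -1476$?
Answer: $\frac{4}{13457} \approx 0.00029724$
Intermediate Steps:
$t = -3$
$Q{\left(A \right)} = - 2 A$
$h{\left(E,T \right)} = -3 - 7 E$ ($h{\left(E,T \right)} = - 7 E - 3 = -3 - 7 E$)
$B{\left(F \right)} = - \frac{369}{2} - \frac{1653 F}{8} + \frac{F^{2}}{8}$ ($B{\left(F \right)} = \frac{\left(F^{2} - 1653 F\right) - 1476}{8} = \frac{-1476 + F^{2} - 1653 F}{8} = - \frac{369}{2} - \frac{1653 F}{8} + \frac{F^{2}}{8}$)
$\frac{1}{B{\left(h{\left(Q{\left(-1 \right)},-26 \right)} \right)}} = \frac{1}{- \frac{369}{2} - \frac{1653 \left(-3 - 7 \left(\left(-2\right) \left(-1\right)\right)\right)}{8} + \frac{\left(-3 - 7 \left(\left(-2\right) \left(-1\right)\right)\right)^{2}}{8}} = \frac{1}{- \frac{369}{2} - \frac{1653 \left(-3 - 14\right)}{8} + \frac{\left(-3 - 14\right)^{2}}{8}} = \frac{1}{- \frac{369}{2} - - \frac{28101}{8} + \frac{\left(-17\right)^{2}}{8}} = \frac{1}{- \frac{369}{2} + \frac{28101}{8} + \frac{1}{8} \cdot 289} = \frac{1}{- \frac{369}{2} + \frac{28101}{8} + \frac{289}{8}} = \frac{1}{\frac{13457}{4}} = \frac{4}{13457}$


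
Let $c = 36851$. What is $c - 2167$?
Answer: $34684$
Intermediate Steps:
$c - 2167 = 36851 - 2167 = 34684$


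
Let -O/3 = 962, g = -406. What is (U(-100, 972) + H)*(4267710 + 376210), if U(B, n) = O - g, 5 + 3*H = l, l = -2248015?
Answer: -3491391934400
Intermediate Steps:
O = -2886 (O = -3*962 = -2886)
H = -749340 (H = -5/3 + (⅓)*(-2248015) = -5/3 - 2248015/3 = -749340)
U(B, n) = -2480 (U(B, n) = -2886 - 1*(-406) = -2886 + 406 = -2480)
(U(-100, 972) + H)*(4267710 + 376210) = (-2480 - 749340)*(4267710 + 376210) = -751820*4643920 = -3491391934400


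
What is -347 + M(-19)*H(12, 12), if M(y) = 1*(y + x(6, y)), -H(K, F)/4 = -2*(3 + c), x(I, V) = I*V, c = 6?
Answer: -9923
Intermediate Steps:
H(K, F) = 72 (H(K, F) = -(-8)*(3 + 6) = -(-8)*9 = -4*(-18) = 72)
M(y) = 7*y (M(y) = 1*(y + 6*y) = 1*(7*y) = 7*y)
-347 + M(-19)*H(12, 12) = -347 + (7*(-19))*72 = -347 - 133*72 = -347 - 9576 = -9923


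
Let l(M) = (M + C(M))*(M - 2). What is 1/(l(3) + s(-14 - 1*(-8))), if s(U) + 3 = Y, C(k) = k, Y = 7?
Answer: ⅒ ≈ 0.10000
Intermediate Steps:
l(M) = 2*M*(-2 + M) (l(M) = (M + M)*(M - 2) = (2*M)*(-2 + M) = 2*M*(-2 + M))
s(U) = 4 (s(U) = -3 + 7 = 4)
1/(l(3) + s(-14 - 1*(-8))) = 1/(2*3*(-2 + 3) + 4) = 1/(2*3*1 + 4) = 1/(6 + 4) = 1/10 = ⅒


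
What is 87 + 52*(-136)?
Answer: -6985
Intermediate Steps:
87 + 52*(-136) = 87 - 7072 = -6985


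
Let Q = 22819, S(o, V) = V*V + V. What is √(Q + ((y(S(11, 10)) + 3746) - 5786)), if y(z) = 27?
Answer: √20806 ≈ 144.24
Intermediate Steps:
S(o, V) = V + V² (S(o, V) = V² + V = V + V²)
√(Q + ((y(S(11, 10)) + 3746) - 5786)) = √(22819 + ((27 + 3746) - 5786)) = √(22819 + (3773 - 5786)) = √(22819 - 2013) = √20806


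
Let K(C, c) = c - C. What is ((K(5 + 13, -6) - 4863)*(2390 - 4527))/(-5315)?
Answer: -10443519/5315 ≈ -1964.9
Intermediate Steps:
((K(5 + 13, -6) - 4863)*(2390 - 4527))/(-5315) = (((-6 - (5 + 13)) - 4863)*(2390 - 4527))/(-5315) = (((-6 - 1*18) - 4863)*(-2137))*(-1/5315) = (((-6 - 18) - 4863)*(-2137))*(-1/5315) = ((-24 - 4863)*(-2137))*(-1/5315) = -4887*(-2137)*(-1/5315) = 10443519*(-1/5315) = -10443519/5315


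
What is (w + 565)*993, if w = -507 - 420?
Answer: -359466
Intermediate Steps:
w = -927
(w + 565)*993 = (-927 + 565)*993 = -362*993 = -359466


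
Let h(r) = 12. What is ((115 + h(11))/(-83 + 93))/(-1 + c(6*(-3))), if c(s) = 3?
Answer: 127/20 ≈ 6.3500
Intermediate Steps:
((115 + h(11))/(-83 + 93))/(-1 + c(6*(-3))) = ((115 + 12)/(-83 + 93))/(-1 + 3) = (127/10)/2 = (127*(1/10))*(1/2) = (127/10)*(1/2) = 127/20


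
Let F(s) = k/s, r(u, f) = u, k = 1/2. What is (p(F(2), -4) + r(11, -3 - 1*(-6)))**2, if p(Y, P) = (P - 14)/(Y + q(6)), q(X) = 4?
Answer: 13225/289 ≈ 45.761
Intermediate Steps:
k = 1/2 (k = 1*(1/2) = 1/2 ≈ 0.50000)
F(s) = 1/(2*s)
p(Y, P) = (-14 + P)/(4 + Y) (p(Y, P) = (P - 14)/(Y + 4) = (-14 + P)/(4 + Y))
(p(F(2), -4) + r(11, -3 - 1*(-6)))**2 = ((-14 - 4)/(4 + (1/2)/2) + 11)**2 = (-18/(4 + (1/2)*(1/2)) + 11)**2 = (-18/(4 + 1/4) + 11)**2 = (-18/(17/4) + 11)**2 = ((4/17)*(-18) + 11)**2 = (-72/17 + 11)**2 = (115/17)**2 = 13225/289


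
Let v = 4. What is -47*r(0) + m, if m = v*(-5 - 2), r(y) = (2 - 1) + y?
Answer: -75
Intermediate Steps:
r(y) = 1 + y
m = -28 (m = 4*(-5 - 2) = 4*(-7) = -28)
-47*r(0) + m = -47*(1 + 0) - 28 = -47*1 - 28 = -47 - 28 = -75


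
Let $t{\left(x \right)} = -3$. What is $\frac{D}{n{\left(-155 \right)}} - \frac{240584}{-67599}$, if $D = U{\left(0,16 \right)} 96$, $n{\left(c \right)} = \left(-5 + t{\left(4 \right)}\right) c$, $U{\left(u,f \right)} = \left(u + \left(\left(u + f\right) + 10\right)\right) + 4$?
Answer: $\frac{425008}{72261} \approx 5.8816$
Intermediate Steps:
$U{\left(u,f \right)} = 14 + f + 2 u$ ($U{\left(u,f \right)} = \left(u + \left(\left(f + u\right) + 10\right)\right) + 4 = \left(u + \left(10 + f + u\right)\right) + 4 = \left(10 + f + 2 u\right) + 4 = 14 + f + 2 u$)
$n{\left(c \right)} = - 8 c$ ($n{\left(c \right)} = \left(-5 - 3\right) c = - 8 c$)
$D = 2880$ ($D = \left(14 + 16 + 2 \cdot 0\right) 96 = \left(14 + 16 + 0\right) 96 = 30 \cdot 96 = 2880$)
$\frac{D}{n{\left(-155 \right)}} - \frac{240584}{-67599} = \frac{2880}{\left(-8\right) \left(-155\right)} - \frac{240584}{-67599} = \frac{2880}{1240} - - \frac{8296}{2331} = 2880 \cdot \frac{1}{1240} + \frac{8296}{2331} = \frac{72}{31} + \frac{8296}{2331} = \frac{425008}{72261}$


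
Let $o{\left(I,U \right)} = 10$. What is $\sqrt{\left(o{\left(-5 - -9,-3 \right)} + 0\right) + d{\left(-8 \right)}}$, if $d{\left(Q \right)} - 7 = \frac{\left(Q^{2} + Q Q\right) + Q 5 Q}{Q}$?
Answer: $i \sqrt{39} \approx 6.245 i$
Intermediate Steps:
$d{\left(Q \right)} = 7 + 7 Q$ ($d{\left(Q \right)} = 7 + \frac{\left(Q^{2} + Q Q\right) + Q 5 Q}{Q} = 7 + \frac{\left(Q^{2} + Q^{2}\right) + 5 Q Q}{Q} = 7 + \frac{2 Q^{2} + 5 Q^{2}}{Q} = 7 + \frac{7 Q^{2}}{Q} = 7 + 7 Q$)
$\sqrt{\left(o{\left(-5 - -9,-3 \right)} + 0\right) + d{\left(-8 \right)}} = \sqrt{\left(10 + 0\right) + \left(7 + 7 \left(-8\right)\right)} = \sqrt{10 + \left(7 - 56\right)} = \sqrt{10 - 49} = \sqrt{-39} = i \sqrt{39}$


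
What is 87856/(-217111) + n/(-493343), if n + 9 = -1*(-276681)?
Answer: -103411677200/107110192073 ≈ -0.96547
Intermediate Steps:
n = 276672 (n = -9 - 1*(-276681) = -9 + 276681 = 276672)
87856/(-217111) + n/(-493343) = 87856/(-217111) + 276672/(-493343) = 87856*(-1/217111) + 276672*(-1/493343) = -87856/217111 - 276672/493343 = -103411677200/107110192073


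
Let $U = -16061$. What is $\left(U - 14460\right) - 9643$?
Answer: $-40164$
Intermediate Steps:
$\left(U - 14460\right) - 9643 = \left(-16061 - 14460\right) - 9643 = -30521 - 9643 = -40164$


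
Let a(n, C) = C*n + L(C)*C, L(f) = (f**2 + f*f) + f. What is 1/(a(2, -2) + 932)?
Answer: 1/916 ≈ 0.0010917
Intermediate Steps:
L(f) = f + 2*f**2 (L(f) = (f**2 + f**2) + f = 2*f**2 + f = f + 2*f**2)
a(n, C) = C*n + C**2*(1 + 2*C) (a(n, C) = C*n + (C*(1 + 2*C))*C = C*n + C**2*(1 + 2*C))
1/(a(2, -2) + 932) = 1/(-2*(2 - 2*(1 + 2*(-2))) + 932) = 1/(-2*(2 - 2*(1 - 4)) + 932) = 1/(-2*(2 - 2*(-3)) + 932) = 1/(-2*(2 + 6) + 932) = 1/(-2*8 + 932) = 1/(-16 + 932) = 1/916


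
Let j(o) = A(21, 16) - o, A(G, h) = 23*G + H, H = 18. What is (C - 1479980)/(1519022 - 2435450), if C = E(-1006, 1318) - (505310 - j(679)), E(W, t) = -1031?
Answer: 1986499/916428 ≈ 2.1677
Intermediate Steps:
A(G, h) = 18 + 23*G (A(G, h) = 23*G + 18 = 18 + 23*G)
j(o) = 501 - o (j(o) = (18 + 23*21) - o = (18 + 483) - o = 501 - o)
C = -506519 (C = -1031 - (505310 - (501 - 1*679)) = -1031 - (505310 - (501 - 679)) = -1031 - (505310 - 1*(-178)) = -1031 - (505310 + 178) = -1031 - 1*505488 = -1031 - 505488 = -506519)
(C - 1479980)/(1519022 - 2435450) = (-506519 - 1479980)/(1519022 - 2435450) = -1986499/(-916428) = -1986499*(-1/916428) = 1986499/916428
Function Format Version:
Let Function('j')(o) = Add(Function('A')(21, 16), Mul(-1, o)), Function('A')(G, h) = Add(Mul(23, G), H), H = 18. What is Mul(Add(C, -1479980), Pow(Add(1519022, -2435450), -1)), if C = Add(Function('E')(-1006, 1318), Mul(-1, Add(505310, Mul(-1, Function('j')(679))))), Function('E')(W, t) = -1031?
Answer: Rational(1986499, 916428) ≈ 2.1677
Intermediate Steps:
Function('A')(G, h) = Add(18, Mul(23, G)) (Function('A')(G, h) = Add(Mul(23, G), 18) = Add(18, Mul(23, G)))
Function('j')(o) = Add(501, Mul(-1, o)) (Function('j')(o) = Add(Add(18, Mul(23, 21)), Mul(-1, o)) = Add(Add(18, 483), Mul(-1, o)) = Add(501, Mul(-1, o)))
C = -506519 (C = Add(-1031, Mul(-1, Add(505310, Mul(-1, Add(501, Mul(-1, 679)))))) = Add(-1031, Mul(-1, Add(505310, Mul(-1, Add(501, -679))))) = Add(-1031, Mul(-1, Add(505310, Mul(-1, -178)))) = Add(-1031, Mul(-1, Add(505310, 178))) = Add(-1031, Mul(-1, 505488)) = Add(-1031, -505488) = -506519)
Mul(Add(C, -1479980), Pow(Add(1519022, -2435450), -1)) = Mul(Add(-506519, -1479980), Pow(Add(1519022, -2435450), -1)) = Mul(-1986499, Pow(-916428, -1)) = Mul(-1986499, Rational(-1, 916428)) = Rational(1986499, 916428)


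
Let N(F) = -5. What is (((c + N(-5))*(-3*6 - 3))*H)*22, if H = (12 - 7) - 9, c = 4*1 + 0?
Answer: -1848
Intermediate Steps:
c = 4 (c = 4 + 0 = 4)
H = -4 (H = 5 - 9 = -4)
(((c + N(-5))*(-3*6 - 3))*H)*22 = (((4 - 5)*(-3*6 - 3))*(-4))*22 = (-(-18 - 3)*(-4))*22 = (-1*(-21)*(-4))*22 = (21*(-4))*22 = -84*22 = -1848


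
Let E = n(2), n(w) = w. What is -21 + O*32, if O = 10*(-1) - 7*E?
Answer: -789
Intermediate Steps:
E = 2
O = -24 (O = 10*(-1) - 7*2 = -10 - 14 = -24)
-21 + O*32 = -21 - 24*32 = -21 - 768 = -789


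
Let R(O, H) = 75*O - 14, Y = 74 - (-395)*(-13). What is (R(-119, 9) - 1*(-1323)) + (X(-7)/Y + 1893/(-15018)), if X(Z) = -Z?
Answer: -27565339427/3619338 ≈ -7616.1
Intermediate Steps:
Y = -5061 (Y = 74 - 79*65 = 74 - 5135 = -5061)
R(O, H) = -14 + 75*O
(R(-119, 9) - 1*(-1323)) + (X(-7)/Y + 1893/(-15018)) = ((-14 + 75*(-119)) - 1*(-1323)) + (-1*(-7)/(-5061) + 1893/(-15018)) = ((-14 - 8925) + 1323) + (7*(-1/5061) + 1893*(-1/15018)) = (-8939 + 1323) + (-1/723 - 631/5006) = -7616 - 461219/3619338 = -27565339427/3619338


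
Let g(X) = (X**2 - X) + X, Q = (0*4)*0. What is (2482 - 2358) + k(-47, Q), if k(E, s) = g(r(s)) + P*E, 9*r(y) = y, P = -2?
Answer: 218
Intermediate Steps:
r(y) = y/9
Q = 0 (Q = 0*0 = 0)
g(X) = X**2
k(E, s) = -2*E + s**2/81 (k(E, s) = (s/9)**2 - 2*E = s**2/81 - 2*E = -2*E + s**2/81)
(2482 - 2358) + k(-47, Q) = (2482 - 2358) + (-2*(-47) + (1/81)*0**2) = 124 + (94 + (1/81)*0) = 124 + (94 + 0) = 124 + 94 = 218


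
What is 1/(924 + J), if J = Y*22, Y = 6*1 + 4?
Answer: 1/1144 ≈ 0.00087413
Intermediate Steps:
Y = 10 (Y = 6 + 4 = 10)
J = 220 (J = 10*22 = 220)
1/(924 + J) = 1/(924 + 220) = 1/1144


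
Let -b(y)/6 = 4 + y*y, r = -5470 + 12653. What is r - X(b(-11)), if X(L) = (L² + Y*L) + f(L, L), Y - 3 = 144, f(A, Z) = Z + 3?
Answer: -444320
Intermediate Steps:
f(A, Z) = 3 + Z
r = 7183
Y = 147 (Y = 3 + 144 = 147)
b(y) = -24 - 6*y² (b(y) = -6*(4 + y*y) = -6*(4 + y²) = -24 - 6*y²)
X(L) = 3 + L² + 148*L (X(L) = (L² + 147*L) + (3 + L) = 3 + L² + 148*L)
r - X(b(-11)) = 7183 - (3 + (-24 - 6*(-11)²)² + 148*(-24 - 6*(-11)²)) = 7183 - (3 + (-24 - 6*121)² + 148*(-24 - 6*121)) = 7183 - (3 + (-24 - 726)² + 148*(-24 - 726)) = 7183 - (3 + (-750)² + 148*(-750)) = 7183 - (3 + 562500 - 111000) = 7183 - 1*451503 = 7183 - 451503 = -444320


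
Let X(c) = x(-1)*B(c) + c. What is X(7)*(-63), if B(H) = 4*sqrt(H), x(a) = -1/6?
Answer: -441 + 42*sqrt(7) ≈ -329.88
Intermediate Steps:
x(a) = -1/6 (x(a) = -1*1/6 = -1/6)
X(c) = c - 2*sqrt(c)/3 (X(c) = -2*sqrt(c)/3 + c = c - 2*sqrt(c)/3)
X(7)*(-63) = (7 - 2*sqrt(7)/3)*(-63) = -441 + 42*sqrt(7)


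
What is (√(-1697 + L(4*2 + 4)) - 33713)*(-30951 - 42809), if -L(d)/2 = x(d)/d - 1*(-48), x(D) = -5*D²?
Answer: 2486670880 - 73760*I*√1673 ≈ 2.4867e+9 - 3.017e+6*I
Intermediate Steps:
L(d) = -96 + 10*d (L(d) = -2*((-5*d²)/d - 1*(-48)) = -2*(-5*d + 48) = -2*(48 - 5*d) = -96 + 10*d)
(√(-1697 + L(4*2 + 4)) - 33713)*(-30951 - 42809) = (√(-1697 + (-96 + 10*(4*2 + 4))) - 33713)*(-30951 - 42809) = (√(-1697 + (-96 + 10*(8 + 4))) - 33713)*(-73760) = (√(-1697 + (-96 + 10*12)) - 33713)*(-73760) = (√(-1697 + (-96 + 120)) - 33713)*(-73760) = (√(-1697 + 24) - 33713)*(-73760) = (√(-1673) - 33713)*(-73760) = (I*√1673 - 33713)*(-73760) = (-33713 + I*√1673)*(-73760) = 2486670880 - 73760*I*√1673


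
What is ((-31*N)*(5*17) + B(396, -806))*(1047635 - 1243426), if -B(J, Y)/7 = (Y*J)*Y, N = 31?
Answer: 352594662302507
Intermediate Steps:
B(J, Y) = -7*J*Y**2 (B(J, Y) = -7*Y*J*Y = -7*J*Y*Y = -7*J*Y**2)
((-31*N)*(5*17) + B(396, -806))*(1047635 - 1243426) = ((-31*31)*(5*17) - 7*396*(-806)**2)*(1047635 - 1243426) = (-961*85 - 7*396*649636)*(-195791) = (-81685 - 1800790992)*(-195791) = -1800872677*(-195791) = 352594662302507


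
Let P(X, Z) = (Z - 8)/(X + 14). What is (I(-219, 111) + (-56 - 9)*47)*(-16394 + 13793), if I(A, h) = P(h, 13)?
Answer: 198648774/25 ≈ 7.9460e+6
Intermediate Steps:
P(X, Z) = (-8 + Z)/(14 + X)
I(A, h) = 5/(14 + h) (I(A, h) = (-8 + 13)/(14 + h) = 5/(14 + h))
(I(-219, 111) + (-56 - 9)*47)*(-16394 + 13793) = (5/(14 + 111) + (-56 - 9)*47)*(-16394 + 13793) = (5/125 - 65*47)*(-2601) = (5*(1/125) - 3055)*(-2601) = (1/25 - 3055)*(-2601) = -76374/25*(-2601) = 198648774/25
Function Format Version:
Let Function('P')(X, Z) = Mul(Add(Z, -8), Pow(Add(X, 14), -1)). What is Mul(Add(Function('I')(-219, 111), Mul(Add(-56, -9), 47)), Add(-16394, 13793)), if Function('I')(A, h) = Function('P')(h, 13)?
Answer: Rational(198648774, 25) ≈ 7.9460e+6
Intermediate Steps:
Function('P')(X, Z) = Mul(Pow(Add(14, X), -1), Add(-8, Z)) (Function('P')(X, Z) = Mul(Add(-8, Z), Pow(Add(14, X), -1)) = Mul(Pow(Add(14, X), -1), Add(-8, Z)))
Function('I')(A, h) = Mul(5, Pow(Add(14, h), -1)) (Function('I')(A, h) = Mul(Pow(Add(14, h), -1), Add(-8, 13)) = Mul(Pow(Add(14, h), -1), 5) = Mul(5, Pow(Add(14, h), -1)))
Mul(Add(Function('I')(-219, 111), Mul(Add(-56, -9), 47)), Add(-16394, 13793)) = Mul(Add(Mul(5, Pow(Add(14, 111), -1)), Mul(Add(-56, -9), 47)), Add(-16394, 13793)) = Mul(Add(Mul(5, Pow(125, -1)), Mul(-65, 47)), -2601) = Mul(Add(Mul(5, Rational(1, 125)), -3055), -2601) = Mul(Add(Rational(1, 25), -3055), -2601) = Mul(Rational(-76374, 25), -2601) = Rational(198648774, 25)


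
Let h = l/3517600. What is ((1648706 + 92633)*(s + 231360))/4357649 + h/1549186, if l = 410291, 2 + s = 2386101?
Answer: 24837806001189962488199459/23746645118296366400 ≈ 1.0460e+6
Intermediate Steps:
s = 2386099 (s = -2 + 2386101 = 2386099)
h = 410291/3517600 ≈ 0.11664
((1648706 + 92633)*(s + 231360))/4357649 + h/1549186 = ((1648706 + 92633)*(2386099 + 231360))/4357649 + (410291/3517600)/1549186 = (1741339*2617459)*(1/4357649) + (410291/3517600)*(1/1549186) = 4557883437601*(1/4357649) + 410291/5449416673600 = 4557883437601/4357649 + 410291/5449416673600 = 24837806001189962488199459/23746645118296366400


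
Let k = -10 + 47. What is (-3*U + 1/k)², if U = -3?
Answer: 111556/1369 ≈ 81.487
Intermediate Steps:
k = 37
(-3*U + 1/k)² = (-3*(-3) + 1/37)² = (9 + 1/37)² = (334/37)² = 111556/1369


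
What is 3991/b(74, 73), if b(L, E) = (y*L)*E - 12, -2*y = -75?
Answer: 3991/202563 ≈ 0.019703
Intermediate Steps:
y = 75/2 (y = -1/2*(-75) = 75/2 ≈ 37.500)
b(L, E) = -12 + 75*E*L/2 (b(L, E) = (75*L/2)*E - 12 = 75*E*L/2 - 12 = -12 + 75*E*L/2)
3991/b(74, 73) = 3991/(-12 + (75/2)*73*74) = 3991/(-12 + 202575) = 3991/202563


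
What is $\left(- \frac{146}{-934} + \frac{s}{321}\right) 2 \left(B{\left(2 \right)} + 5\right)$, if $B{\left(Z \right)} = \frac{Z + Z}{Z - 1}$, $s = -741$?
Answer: $- \frac{1935684}{49969} \approx -38.738$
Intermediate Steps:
$B{\left(Z \right)} = \frac{2 Z}{-1 + Z}$
$\left(- \frac{146}{-934} + \frac{s}{321}\right) 2 \left(B{\left(2 \right)} + 5\right) = \left(- \frac{146}{-934} - \frac{741}{321}\right) 2 \left(2 \cdot 2 \frac{1}{-1 + 2} + 5\right) = \left(\left(-146\right) \left(- \frac{1}{934}\right) - \frac{247}{107}\right) 2 \left(2 \cdot 2 \cdot 1^{-1} + 5\right) = \left(\frac{73}{467} - \frac{247}{107}\right) 2 \left(2 \cdot 2 \cdot 1 + 5\right) = - \frac{107538 \cdot 2 \left(4 + 5\right)}{49969} = - \frac{107538 \cdot 2 \cdot 9}{49969} = \left(- \frac{107538}{49969}\right) 18 = - \frac{1935684}{49969}$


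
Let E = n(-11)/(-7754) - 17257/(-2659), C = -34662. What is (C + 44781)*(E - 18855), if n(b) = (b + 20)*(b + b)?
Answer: -1966202162594565/10308943 ≈ -1.9073e+8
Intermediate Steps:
n(b) = 2*b*(20 + b) (n(b) = (20 + b)*(2*b) = 2*b*(20 + b))
E = 67168630/10308943 (E = (2*(-11)*(20 - 11))/(-7754) - 17257/(-2659) = (2*(-11)*9)*(-1/7754) - 17257*(-1/2659) = -198*(-1/7754) + 17257/2659 = 99/3877 + 17257/2659 = 67168630/10308943 ≈ 6.5156)
(C + 44781)*(E - 18855) = (-34662 + 44781)*(67168630/10308943 - 18855) = 10119*(-194307951635/10308943) = -1966202162594565/10308943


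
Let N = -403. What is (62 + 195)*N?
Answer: -103571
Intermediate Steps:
(62 + 195)*N = (62 + 195)*(-403) = 257*(-403) = -103571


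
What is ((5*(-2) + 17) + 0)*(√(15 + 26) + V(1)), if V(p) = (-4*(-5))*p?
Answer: 140 + 7*√41 ≈ 184.82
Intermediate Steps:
V(p) = 20*p
((5*(-2) + 17) + 0)*(√(15 + 26) + V(1)) = ((5*(-2) + 17) + 0)*(√(15 + 26) + 20*1) = ((-10 + 17) + 0)*(√41 + 20) = (7 + 0)*(20 + √41) = 7*(20 + √41) = 140 + 7*√41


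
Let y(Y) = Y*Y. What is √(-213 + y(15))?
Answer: 2*√3 ≈ 3.4641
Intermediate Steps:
y(Y) = Y²
√(-213 + y(15)) = √(-213 + 15²) = √(-213 + 225) = √12 = 2*√3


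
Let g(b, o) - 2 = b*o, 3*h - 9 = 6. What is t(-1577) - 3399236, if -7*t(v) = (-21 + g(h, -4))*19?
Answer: -23793911/7 ≈ -3.3991e+6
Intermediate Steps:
h = 5 (h = 3 + (1/3)*6 = 3 + 2 = 5)
g(b, o) = 2 + b*o
t(v) = 741/7 (t(v) = -(-21 + (2 + 5*(-4)))*19/7 = -(-21 + (2 - 20))*19/7 = -(-21 - 18)*19/7 = -(-39)*19/7 = -1/7*(-741) = 741/7)
t(-1577) - 3399236 = 741/7 - 3399236 = -23793911/7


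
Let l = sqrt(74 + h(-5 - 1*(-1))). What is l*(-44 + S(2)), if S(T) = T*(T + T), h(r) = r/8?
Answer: -126*sqrt(6) ≈ -308.64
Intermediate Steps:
h(r) = r/8 (h(r) = r*(1/8) = r/8)
S(T) = 2*T**2 (S(T) = T*(2*T) = 2*T**2)
l = 7*sqrt(6)/2 (l = sqrt(74 + (-5 - 1*(-1))/8) = sqrt(74 + (-5 + 1)/8) = sqrt(74 + (1/8)*(-4)) = sqrt(74 - 1/2) = sqrt(147/2) = 7*sqrt(6)/2 ≈ 8.5732)
l*(-44 + S(2)) = (7*sqrt(6)/2)*(-44 + 2*2**2) = (7*sqrt(6)/2)*(-44 + 2*4) = (7*sqrt(6)/2)*(-44 + 8) = (7*sqrt(6)/2)*(-36) = -126*sqrt(6)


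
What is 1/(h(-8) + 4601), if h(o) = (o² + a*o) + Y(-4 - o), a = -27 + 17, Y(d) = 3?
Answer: 1/4748 ≈ 0.00021061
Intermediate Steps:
a = -10
h(o) = 3 + o² - 10*o (h(o) = (o² - 10*o) + 3 = 3 + o² - 10*o)
1/(h(-8) + 4601) = 1/((3 + (-8)² - 10*(-8)) + 4601) = 1/((3 + 64 + 80) + 4601) = 1/(147 + 4601) = 1/4748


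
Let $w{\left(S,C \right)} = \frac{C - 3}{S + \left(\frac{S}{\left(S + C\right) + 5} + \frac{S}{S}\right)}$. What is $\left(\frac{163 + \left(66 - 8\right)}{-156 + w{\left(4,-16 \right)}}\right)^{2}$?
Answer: $\frac{46936201}{24690961} \approx 1.9009$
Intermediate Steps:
$w{\left(S,C \right)} = \frac{-3 + C}{1 + S + \frac{S}{5 + C + S}}$ ($w{\left(S,C \right)} = \frac{-3 + C}{S + \left(\frac{S}{\left(C + S\right) + 5} + 1\right)} = \frac{-3 + C}{S + \left(\frac{S}{5 + C + S} + 1\right)} = \frac{-3 + C}{S + \left(1 + \frac{S}{5 + C + S}\right)} = \frac{-3 + C}{1 + S + \frac{S}{5 + C + S}}$)
$\left(\frac{163 + \left(66 - 8\right)}{-156 + w{\left(4,-16 \right)}}\right)^{2} = \left(\frac{163 + \left(66 - 8\right)}{-156 + \frac{-15 + \left(-16\right)^{2} - 12 + 2 \left(-16\right) - 64}{5 - 16 + 4^{2} + 7 \cdot 4 - 64}}\right)^{2} = \left(\frac{163 + \left(66 - 8\right)}{-156 + \frac{-15 + 256 - 12 - 32 - 64}{5 - 16 + 16 + 28 - 64}}\right)^{2} = \left(\frac{163 + 58}{-156 + \frac{1}{-31} \cdot 133}\right)^{2} = \left(\frac{221}{-156 - \frac{133}{31}}\right)^{2} = \left(\frac{221}{- \frac{4969}{31}}\right)^{2} = \left(221 \left(- \frac{31}{4969}\right)\right)^{2} = \left(- \frac{6851}{4969}\right)^{2} = \frac{46936201}{24690961}$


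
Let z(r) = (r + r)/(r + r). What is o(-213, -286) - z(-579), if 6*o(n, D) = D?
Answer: -146/3 ≈ -48.667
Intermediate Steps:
o(n, D) = D/6
z(r) = 1 (z(r) = (2*r)/((2*r)) = (2*r)*(1/(2*r)) = 1)
o(-213, -286) - z(-579) = (⅙)*(-286) - 1*1 = -143/3 - 1 = -146/3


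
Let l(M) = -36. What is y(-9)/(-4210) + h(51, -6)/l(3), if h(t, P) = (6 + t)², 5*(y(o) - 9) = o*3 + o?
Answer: -3799543/42100 ≈ -90.250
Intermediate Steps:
y(o) = 9 + 4*o/5 (y(o) = 9 + (o*3 + o)/5 = 9 + (3*o + o)/5 = 9 + (4*o)/5 = 9 + 4*o/5)
y(-9)/(-4210) + h(51, -6)/l(3) = (9 + (⅘)*(-9))/(-4210) + (6 + 51)²/(-36) = (9 - 36/5)*(-1/4210) + 57²*(-1/36) = (9/5)*(-1/4210) + 3249*(-1/36) = -9/21050 - 361/4 = -3799543/42100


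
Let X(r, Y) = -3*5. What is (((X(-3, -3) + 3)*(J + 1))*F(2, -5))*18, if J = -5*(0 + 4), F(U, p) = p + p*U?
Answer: -61560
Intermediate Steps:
F(U, p) = p + U*p
X(r, Y) = -15
J = -20 (J = -5*4 = -20)
(((X(-3, -3) + 3)*(J + 1))*F(2, -5))*18 = (((-15 + 3)*(-20 + 1))*(-5*(1 + 2)))*18 = ((-12*(-19))*(-5*3))*18 = (228*(-15))*18 = -3420*18 = -61560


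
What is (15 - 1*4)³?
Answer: 1331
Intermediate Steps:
(15 - 1*4)³ = (15 - 4)³ = 11³ = 1331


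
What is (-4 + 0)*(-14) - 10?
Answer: 46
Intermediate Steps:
(-4 + 0)*(-14) - 10 = -4*(-14) - 10 = 56 - 10 = 46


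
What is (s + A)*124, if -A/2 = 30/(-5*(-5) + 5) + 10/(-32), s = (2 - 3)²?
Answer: -93/2 ≈ -46.500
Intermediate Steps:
s = 1 (s = (-1)² = 1)
A = -11/8 (A = -2*(30/(-5*(-5) + 5) + 10/(-32)) = -2*(30/(25 + 5) + 10*(-1/32)) = -2*(30/30 - 5/16) = -2*(30*(1/30) - 5/16) = -2*(1 - 5/16) = -2*11/16 = -11/8 ≈ -1.3750)
(s + A)*124 = (1 - 11/8)*124 = -3/8*124 = -93/2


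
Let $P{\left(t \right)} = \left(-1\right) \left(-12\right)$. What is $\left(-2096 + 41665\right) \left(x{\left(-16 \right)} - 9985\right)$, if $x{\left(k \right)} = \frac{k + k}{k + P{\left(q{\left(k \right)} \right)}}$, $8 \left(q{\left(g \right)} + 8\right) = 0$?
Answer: $-394779913$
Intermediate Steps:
$q{\left(g \right)} = -8$ ($q{\left(g \right)} = -8 + \frac{1}{8} \cdot 0 = -8 + 0 = -8$)
$P{\left(t \right)} = 12$
$x{\left(k \right)} = \frac{2 k}{12 + k}$ ($x{\left(k \right)} = \frac{k + k}{k + 12} = \frac{2 k}{12 + k}$)
$\left(-2096 + 41665\right) \left(x{\left(-16 \right)} - 9985\right) = \left(-2096 + 41665\right) \left(2 \left(-16\right) \frac{1}{12 - 16} - 9985\right) = 39569 \left(2 \left(-16\right) \frac{1}{-4} - 9985\right) = 39569 \left(2 \left(-16\right) \left(- \frac{1}{4}\right) - 9985\right) = 39569 \left(8 - 9985\right) = 39569 \left(-9977\right) = -394779913$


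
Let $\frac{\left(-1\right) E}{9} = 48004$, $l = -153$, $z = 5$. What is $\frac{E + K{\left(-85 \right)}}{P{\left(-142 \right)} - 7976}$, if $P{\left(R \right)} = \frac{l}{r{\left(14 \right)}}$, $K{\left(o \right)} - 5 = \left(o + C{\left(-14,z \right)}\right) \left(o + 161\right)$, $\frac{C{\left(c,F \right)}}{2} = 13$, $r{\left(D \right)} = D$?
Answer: $\frac{6111210}{111817} \approx 54.654$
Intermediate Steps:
$C{\left(c,F \right)} = 26$ ($C{\left(c,F \right)} = 2 \cdot 13 = 26$)
$K{\left(o \right)} = 5 + \left(26 + o\right) \left(161 + o\right)$ ($K{\left(o \right)} = 5 + \left(o + 26\right) \left(o + 161\right) = 5 + \left(26 + o\right) \left(161 + o\right)$)
$P{\left(R \right)} = - \frac{153}{14}$
$E = -432036$ ($E = \left(-9\right) 48004 = -432036$)
$\frac{E + K{\left(-85 \right)}}{P{\left(-142 \right)} - 7976} = \frac{-432036 + \left(4191 + \left(-85\right)^{2} + 187 \left(-85\right)\right)}{- \frac{153}{14} - 7976} = \frac{-432036 + \left(4191 + 7225 - 15895\right)}{- \frac{111817}{14}} = \left(-432036 - 4479\right) \left(- \frac{14}{111817}\right) = \left(-436515\right) \left(- \frac{14}{111817}\right) = \frac{6111210}{111817}$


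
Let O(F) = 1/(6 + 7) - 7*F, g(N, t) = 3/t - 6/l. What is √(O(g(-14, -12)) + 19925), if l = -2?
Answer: √13456339/26 ≈ 141.09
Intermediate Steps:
g(N, t) = 3 + 3/t (g(N, t) = 3/t - 6/(-2) = 3/t - 6*(-½) = 3/t + 3 = 3 + 3/t)
O(F) = 1/13 - 7*F
√(O(g(-14, -12)) + 19925) = √((1/13 - 7*(3 + 3/(-12))) + 19925) = √((1/13 - 7*(3 + 3*(-1/12))) + 19925) = √((1/13 - 7*(3 - ¼)) + 19925) = √((1/13 - 7*11/4) + 19925) = √((1/13 - 77/4) + 19925) = √(-997/52 + 19925) = √(1035103/52) = √13456339/26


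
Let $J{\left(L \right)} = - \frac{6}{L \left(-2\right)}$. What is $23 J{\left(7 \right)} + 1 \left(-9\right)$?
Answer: $\frac{6}{7} \approx 0.85714$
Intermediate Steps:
$J{\left(L \right)} = \frac{3}{L}$ ($J{\left(L \right)} = - \frac{6}{\left(-2\right) L} = - 6 \left(- \frac{1}{2 L}\right) = \frac{3}{L}$)
$23 J{\left(7 \right)} + 1 \left(-9\right) = 23 \cdot \frac{3}{7} + 1 \left(-9\right) = 23 \cdot 3 \cdot \frac{1}{7} - 9 = 23 \cdot \frac{3}{7} - 9 = \frac{69}{7} - 9 = \frac{6}{7}$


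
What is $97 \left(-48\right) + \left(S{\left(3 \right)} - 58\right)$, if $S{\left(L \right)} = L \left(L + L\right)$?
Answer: $-4696$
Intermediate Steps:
$S{\left(L \right)} = 2 L^{2}$ ($S{\left(L \right)} = L 2 L = 2 L^{2}$)
$97 \left(-48\right) + \left(S{\left(3 \right)} - 58\right) = 97 \left(-48\right) + \left(2 \cdot 3^{2} - 58\right) = -4656 + \left(2 \cdot 9 - 58\right) = -4656 + \left(18 - 58\right) = -4656 - 40 = -4696$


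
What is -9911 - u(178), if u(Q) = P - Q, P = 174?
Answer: -9907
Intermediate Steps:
u(Q) = 174 - Q
-9911 - u(178) = -9911 - (174 - 1*178) = -9911 - (174 - 178) = -9911 - 1*(-4) = -9911 + 4 = -9907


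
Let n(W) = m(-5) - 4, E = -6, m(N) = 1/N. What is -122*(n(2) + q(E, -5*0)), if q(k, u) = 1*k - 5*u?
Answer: 6222/5 ≈ 1244.4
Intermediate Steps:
m(N) = 1/N
q(k, u) = k - 5*u
n(W) = -21/5 (n(W) = 1/(-5) - 4 = -⅕ - 4 = -21/5)
-122*(n(2) + q(E, -5*0)) = -122*(-21/5 + (-6 - (-25)*0)) = -122*(-21/5 + (-6 - 5*0)) = -122*(-21/5 + (-6 + 0)) = -122*(-21/5 - 6) = -122*(-51/5) = 6222/5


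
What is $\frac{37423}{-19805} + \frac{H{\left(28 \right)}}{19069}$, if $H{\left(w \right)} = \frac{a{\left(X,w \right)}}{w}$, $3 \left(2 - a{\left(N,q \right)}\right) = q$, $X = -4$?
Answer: $- \frac{29972223709}{15861784890} \approx -1.8896$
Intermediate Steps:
$a{\left(N,q \right)} = 2 - \frac{q}{3}$
$H{\left(w \right)} = \frac{2 - \frac{w}{3}}{w}$
$\frac{37423}{-19805} + \frac{H{\left(28 \right)}}{19069} = \frac{37423}{-19805} + \frac{\frac{1}{3} \cdot \frac{1}{28} \left(6 - 28\right)}{19069} = 37423 \left(- \frac{1}{19805}\right) + \frac{1}{3} \cdot \frac{1}{28} \left(6 - 28\right) \frac{1}{19069} = - \frac{37423}{19805} + \frac{1}{3} \cdot \frac{1}{28} \left(-22\right) \frac{1}{19069} = - \frac{37423}{19805} - \frac{11}{800898} = - \frac{29972223709}{15861784890}$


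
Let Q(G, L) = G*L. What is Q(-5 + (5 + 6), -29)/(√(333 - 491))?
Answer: 87*I*√158/79 ≈ 13.843*I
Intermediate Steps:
Q(-5 + (5 + 6), -29)/(√(333 - 491)) = ((-5 + (5 + 6))*(-29))/(√(333 - 491)) = ((-5 + 11)*(-29))/(√(-158)) = (6*(-29))/((I*√158)) = -(-87)*I*√158/79 = 87*I*√158/79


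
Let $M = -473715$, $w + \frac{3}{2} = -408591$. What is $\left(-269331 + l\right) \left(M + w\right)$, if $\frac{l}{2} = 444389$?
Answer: $- \frac{1093085467905}{2} \approx -5.4654 \cdot 10^{11}$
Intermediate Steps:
$w = - \frac{817185}{2}$ ($w = - \frac{3}{2} - 408591 = - \frac{817185}{2} \approx -4.0859 \cdot 10^{5}$)
$l = 888778$ ($l = 2 \cdot 444389 = 888778$)
$\left(-269331 + l\right) \left(M + w\right) = \left(-269331 + 888778\right) \left(-473715 - \frac{817185}{2}\right) = 619447 \left(- \frac{1764615}{2}\right) = - \frac{1093085467905}{2}$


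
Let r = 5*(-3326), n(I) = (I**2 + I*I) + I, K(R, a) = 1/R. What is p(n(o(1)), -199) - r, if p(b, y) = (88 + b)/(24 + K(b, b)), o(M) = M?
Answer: 1214263/73 ≈ 16634.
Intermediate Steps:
n(I) = I + 2*I**2 (n(I) = (I**2 + I**2) + I = 2*I**2 + I = I + 2*I**2)
p(b, y) = (88 + b)/(24 + 1/b)
r = -16630
p(n(o(1)), -199) - r = (1*(1 + 2*1))*(88 + 1*(1 + 2*1))/(1 + 24*(1*(1 + 2*1))) - 1*(-16630) = (1*(1 + 2))*(88 + 1*(1 + 2))/(1 + 24*(1*(1 + 2))) + 16630 = (1*3)*(88 + 1*3)/(1 + 24*(1*3)) + 16630 = 3*(88 + 3)/(1 + 24*3) + 16630 = 3*91/(1 + 72) + 16630 = 3*91/73 + 16630 = 3*(1/73)*91 + 16630 = 273/73 + 16630 = 1214263/73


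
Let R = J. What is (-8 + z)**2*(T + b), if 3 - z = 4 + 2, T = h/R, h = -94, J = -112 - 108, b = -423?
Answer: -511313/10 ≈ -51131.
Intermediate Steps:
J = -220
R = -220
T = 47/110 (T = -94/(-220) = -94*(-1/220) = 47/110 ≈ 0.42727)
z = -3 (z = 3 - (4 + 2) = 3 - 1*6 = 3 - 6 = -3)
(-8 + z)**2*(T + b) = (-8 - 3)**2*(47/110 - 423) = (-11)**2*(-46483/110) = 121*(-46483/110) = -511313/10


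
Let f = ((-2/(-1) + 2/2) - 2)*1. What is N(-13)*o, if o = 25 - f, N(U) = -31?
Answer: -744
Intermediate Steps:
f = 1 (f = ((-2*(-1) + 2*(½)) - 2)*1 = ((2 + 1) - 2)*1 = (3 - 2)*1 = 1*1 = 1)
o = 24 (o = 25 - 1*1 = 25 - 1 = 24)
N(-13)*o = -31*24 = -744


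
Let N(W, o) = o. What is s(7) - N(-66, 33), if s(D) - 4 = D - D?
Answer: -29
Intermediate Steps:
s(D) = 4 (s(D) = 4 + (D - D) = 4 + 0 = 4)
s(7) - N(-66, 33) = 4 - 1*33 = 4 - 33 = -29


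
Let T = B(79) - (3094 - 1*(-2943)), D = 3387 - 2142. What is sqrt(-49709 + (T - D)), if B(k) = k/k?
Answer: I*sqrt(56990) ≈ 238.73*I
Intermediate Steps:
B(k) = 1
D = 1245
T = -6036 (T = 1 - (3094 - 1*(-2943)) = 1 - (3094 + 2943) = 1 - 1*6037 = 1 - 6037 = -6036)
sqrt(-49709 + (T - D)) = sqrt(-49709 + (-6036 - 1*1245)) = sqrt(-49709 + (-6036 - 1245)) = sqrt(-49709 - 7281) = sqrt(-56990) = I*sqrt(56990)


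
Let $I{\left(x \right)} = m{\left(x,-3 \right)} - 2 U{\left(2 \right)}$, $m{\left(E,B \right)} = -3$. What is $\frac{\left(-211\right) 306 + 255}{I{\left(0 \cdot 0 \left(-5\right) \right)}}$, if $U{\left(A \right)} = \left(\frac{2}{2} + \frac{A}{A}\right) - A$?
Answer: $21437$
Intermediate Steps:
$U{\left(A \right)} = 2 - A$ ($U{\left(A \right)} = \left(2 \cdot \frac{1}{2} + 1\right) - A = \left(1 + 1\right) - A = 2 - A$)
$I{\left(x \right)} = -3$ ($I{\left(x \right)} = -3 - 2 \left(2 - 2\right) = -3 - 0 = -3 + 0 = -3$)
$\frac{\left(-211\right) 306 + 255}{I{\left(0 \cdot 0 \left(-5\right) \right)}} = \frac{\left(-211\right) 306 + 255}{-3} = \left(-64566 + 255\right) \left(- \frac{1}{3}\right) = \left(-64311\right) \left(- \frac{1}{3}\right) = 21437$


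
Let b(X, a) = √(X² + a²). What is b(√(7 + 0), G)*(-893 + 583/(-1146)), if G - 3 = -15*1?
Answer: -1023961*√151/1146 ≈ -10980.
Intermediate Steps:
G = -12 (G = 3 - 15*1 = 3 - 15 = -12)
b(√(7 + 0), G)*(-893 + 583/(-1146)) = √((√(7 + 0))² + (-12)²)*(-893 + 583/(-1146)) = √((√7)² + 144)*(-893 + 583*(-1/1146)) = √(7 + 144)*(-893 - 583/1146) = √151*(-1023961/1146) = -1023961*√151/1146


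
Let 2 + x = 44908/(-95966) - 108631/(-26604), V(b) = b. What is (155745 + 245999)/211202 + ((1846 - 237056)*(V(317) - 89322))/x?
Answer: 403157286965364599116528/31106970945199 ≈ 1.2960e+10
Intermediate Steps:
x = 2061995593/1276539732 (x = -2 + (44908/(-95966) - 108631/(-26604)) = -2 + (44908*(-1/95966) - 108631*(-1/26604)) = -2 + (-22454/47983 + 108631/26604) = -2 + 4615075057/1276539732 = 2061995593/1276539732 ≈ 1.6153)
(155745 + 245999)/211202 + ((1846 - 237056)*(V(317) - 89322))/x = (155745 + 245999)/211202 + ((1846 - 237056)*(317 - 89322))/(2061995593/1276539732) = 401744*(1/211202) - 235210*(-89005)*(1276539732/2061995593) = 200872/105601 + 20934866050*(1276539732/2061995593) = 200872/105601 + 3817741185274699800/294570799 = 403157286965364599116528/31106970945199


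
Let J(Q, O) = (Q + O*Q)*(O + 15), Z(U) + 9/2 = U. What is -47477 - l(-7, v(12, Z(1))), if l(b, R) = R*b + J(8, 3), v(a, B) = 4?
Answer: -48025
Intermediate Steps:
Z(U) = -9/2 + U
J(Q, O) = (15 + O)*(Q + O*Q) (J(Q, O) = (Q + O*Q)*(15 + O) = (15 + O)*(Q + O*Q))
l(b, R) = 576 + R*b (l(b, R) = R*b + 8*(15 + 3**2 + 16*3) = R*b + 8*(15 + 9 + 48) = R*b + 8*72 = R*b + 576 = 576 + R*b)
-47477 - l(-7, v(12, Z(1))) = -47477 - (576 + 4*(-7)) = -47477 - (576 - 28) = -47477 - 1*548 = -47477 - 548 = -48025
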